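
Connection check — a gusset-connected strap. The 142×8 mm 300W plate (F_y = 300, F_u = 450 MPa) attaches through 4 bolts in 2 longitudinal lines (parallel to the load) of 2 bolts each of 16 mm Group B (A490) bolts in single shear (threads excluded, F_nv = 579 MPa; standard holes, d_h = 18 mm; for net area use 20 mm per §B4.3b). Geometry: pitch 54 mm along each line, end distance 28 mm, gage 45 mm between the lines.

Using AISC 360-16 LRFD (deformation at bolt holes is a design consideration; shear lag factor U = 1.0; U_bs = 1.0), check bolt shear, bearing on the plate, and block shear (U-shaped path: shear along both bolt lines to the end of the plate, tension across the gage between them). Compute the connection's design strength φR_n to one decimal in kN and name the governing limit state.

Bolt shear: A_b = π(16)²/4 = 201.06 mm². φR_n = 0.75 × 579 × 201.06 × 4 × 1 = 349.2 kN.
Bearing (8 mm plate, F_u = 450 MPa): end bolts L_c = 28 − 18/2 = 19, R_n = min(1.2×19×8×450, 2.4×16×8×450) = 82.08 kN/bolt; interior L_c = 54 − 18 = 36, R_n = 138.24 kN/bolt. φR_n = 0.75 × (2×82.08 + 2×138.24) = 330.5 kN.
Block shear: shear path 2×[28+1×54] = 2×82 mm, A_gv = 1312, A_nv = 2×(82 − 1.5×20)×8 = 832 mm²; tension across gage: (45 − 1×20)×8 = 200 mm². R_n = min(0.6×450×832, 0.6×300×1312) + 1.0×450×200 = min(224.64, 236.16) + 90 = 314.64 kN. φR_n = 0.75 × 314.64 = 236.0 kN.
Governing: min(349.2, 330.5, 236.0) = 236.0 kN → block shear.

236.0 kN (block shear governs)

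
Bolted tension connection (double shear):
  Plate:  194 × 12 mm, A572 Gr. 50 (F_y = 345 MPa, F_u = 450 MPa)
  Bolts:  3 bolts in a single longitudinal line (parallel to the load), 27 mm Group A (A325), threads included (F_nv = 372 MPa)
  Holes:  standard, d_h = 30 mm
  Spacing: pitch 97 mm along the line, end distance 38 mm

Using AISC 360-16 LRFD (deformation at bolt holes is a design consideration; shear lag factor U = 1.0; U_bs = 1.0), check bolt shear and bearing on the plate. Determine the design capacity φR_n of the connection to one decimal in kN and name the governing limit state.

636.7 kN (bearing governs)

Bolt shear: A_b = π(27)²/4 = 572.56 mm². φR_n = 0.75 × 372 × 572.56 × 3 × 2 = 958.5 kN.
Bearing (12 mm plate, F_u = 450 MPa): end bolts L_c = 38 − 30/2 = 23, R_n = min(1.2×23×12×450, 2.4×27×12×450) = 149.04 kN/bolt; interior L_c = 97 − 30 = 67, R_n = 349.92 kN/bolt. φR_n = 0.75 × (1×149.04 + 2×349.92) = 636.7 kN.
Governing: min(958.5, 636.7) = 636.7 kN → bearing.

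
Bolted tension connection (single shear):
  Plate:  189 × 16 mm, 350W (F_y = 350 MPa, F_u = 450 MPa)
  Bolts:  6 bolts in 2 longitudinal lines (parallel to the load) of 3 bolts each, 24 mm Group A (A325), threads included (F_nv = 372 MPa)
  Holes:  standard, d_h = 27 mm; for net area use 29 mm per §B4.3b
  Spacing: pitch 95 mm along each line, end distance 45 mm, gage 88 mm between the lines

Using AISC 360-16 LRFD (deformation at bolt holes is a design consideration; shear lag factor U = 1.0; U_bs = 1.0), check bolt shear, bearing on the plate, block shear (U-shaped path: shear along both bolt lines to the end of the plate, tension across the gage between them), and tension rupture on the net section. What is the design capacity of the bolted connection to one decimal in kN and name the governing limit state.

707.4 kN (net-section rupture governs)

Bolt shear: A_b = π(24)²/4 = 452.39 mm². φR_n = 0.75 × 372 × 452.39 × 6 × 1 = 757.3 kN.
Bearing (16 mm plate, F_u = 450 MPa): end bolts L_c = 45 − 27/2 = 31.5, R_n = min(1.2×31.5×16×450, 2.4×24×16×450) = 272.16 kN/bolt; interior L_c = 95 − 27 = 68, R_n = 414.72 kN/bolt. φR_n = 0.75 × (2×272.16 + 4×414.72) = 1652.4 kN.
Block shear: shear path 2×[45+2×95] = 2×235 mm, A_gv = 7520, A_nv = 2×(235 − 2.5×29)×16 = 5200 mm²; tension across gage: (88 − 1×29)×16 = 944 mm². R_n = min(0.6×450×5200, 0.6×350×7520) + 1.0×450×944 = min(1404, 1579.2) + 424.8 = 1828.8 kN. φR_n = 0.75 × 1828.8 = 1371.6 kN.
Tension rupture (net): A_n = (189 − 2×29)×16 = 2096 mm² (U = 1.0, A_e = A_n). φR_n = 0.75 × 450 × 2096 = 707.4 kN.
Governing: min(757.3, 1652.4, 1371.6, 707.4) = 707.4 kN → net-section rupture.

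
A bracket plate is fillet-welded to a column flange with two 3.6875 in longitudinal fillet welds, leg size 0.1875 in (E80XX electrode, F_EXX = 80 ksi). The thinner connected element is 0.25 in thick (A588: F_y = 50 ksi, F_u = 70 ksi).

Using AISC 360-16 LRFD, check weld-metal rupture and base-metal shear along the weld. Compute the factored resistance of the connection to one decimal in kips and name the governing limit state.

35.2 kips (weld metal governs)

Weld metal: throat = 0.707×0.1875 = 0.13256 in, L = 2×3.6875 = 7.375 in. φR_n = 0.75 × 0.6 × 80 × 0.13256 × 7.375 = 35.2 kips.
Base metal shear (0.25 in plate): yield φR_n = 1.0×0.6×50×0.25×7.375 = 55.3 kips; rupture φR_n = 0.75×0.6×70×0.25×7.375 = 58.1 kips; take 55.3 kips (yield).
Governing: min(35.2, 55.3) = 35.2 kips → weld metal.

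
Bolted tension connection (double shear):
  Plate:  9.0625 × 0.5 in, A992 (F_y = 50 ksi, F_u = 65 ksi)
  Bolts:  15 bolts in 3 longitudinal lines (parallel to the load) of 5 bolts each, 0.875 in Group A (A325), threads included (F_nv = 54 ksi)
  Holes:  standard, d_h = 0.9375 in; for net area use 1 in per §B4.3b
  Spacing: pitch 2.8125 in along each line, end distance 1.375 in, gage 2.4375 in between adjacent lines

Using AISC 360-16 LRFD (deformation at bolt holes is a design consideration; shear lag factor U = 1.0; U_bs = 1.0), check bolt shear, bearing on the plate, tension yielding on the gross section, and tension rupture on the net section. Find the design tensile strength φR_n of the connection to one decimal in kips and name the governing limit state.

Bolt shear: A_b = π(0.875)²/4 = 0.60132 in². φR_n = 0.75 × 54 × 0.60132 × 15 × 2 = 730.6 kips.
Bearing (0.5 in plate, F_u = 65 ksi): end bolts L_c = 1.375 − 0.9375/2 = 0.90625, R_n = min(1.2×0.90625×0.5×65, 2.4×0.875×0.5×65) = 35.344 kips/bolt; interior L_c = 2.8125 − 0.9375 = 1.875, R_n = 68.25 kips/bolt. φR_n = 0.75 × (3×35.344 + 12×68.25) = 693.8 kips.
Tension yield (gross): A_g = 9.0625×0.5 = 4.5313 in². φR_n = 0.90 × 50 × 4.5313 = 203.9 kips.
Tension rupture (net): A_n = (9.0625 − 3×1)×0.5 = 3.0313 in² (U = 1.0, A_e = A_n). φR_n = 0.75 × 65 × 3.0313 = 147.8 kips.
Governing: min(730.6, 693.8, 203.9, 147.8) = 147.8 kips → net-section rupture.

147.8 kips (net-section rupture governs)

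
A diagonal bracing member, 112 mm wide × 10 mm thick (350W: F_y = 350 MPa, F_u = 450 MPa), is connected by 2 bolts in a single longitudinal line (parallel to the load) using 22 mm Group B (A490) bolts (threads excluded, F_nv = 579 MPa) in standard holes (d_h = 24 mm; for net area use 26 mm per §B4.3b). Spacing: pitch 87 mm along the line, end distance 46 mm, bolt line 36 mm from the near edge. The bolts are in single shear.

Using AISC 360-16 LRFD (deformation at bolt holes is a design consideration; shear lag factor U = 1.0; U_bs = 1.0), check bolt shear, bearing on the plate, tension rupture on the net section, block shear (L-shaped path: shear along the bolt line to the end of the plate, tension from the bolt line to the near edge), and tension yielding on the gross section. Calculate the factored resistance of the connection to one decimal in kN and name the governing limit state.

Bolt shear: A_b = π(22)²/4 = 380.13 mm². φR_n = 0.75 × 579 × 380.13 × 2 × 1 = 330.1 kN.
Bearing (10 mm plate, F_u = 450 MPa): end bolts L_c = 46 − 24/2 = 34, R_n = min(1.2×34×10×450, 2.4×22×10×450) = 183.6 kN/bolt; interior L_c = 87 − 24 = 63, R_n = 237.6 kN/bolt. φR_n = 0.75 × (1×183.6 + 1×237.6) = 315.9 kN.
Tension rupture (net): A_n = (112 − 1×26)×10 = 860 mm² (U = 1.0, A_e = A_n). φR_n = 0.75 × 450 × 860 = 290.3 kN.
Block shear: shear path 1×[46+1×87] = 1×133 mm, A_gv = 1330, A_nv = 1×(133 − 1.5×26)×10 = 940 mm²; tension to near edge: (36 − 0.5×26)×10 = 230 mm². R_n = min(0.6×450×940, 0.6×350×1330) + 1.0×450×230 = min(253.8, 279.3) + 103.5 = 357.3 kN. φR_n = 0.75 × 357.3 = 268.0 kN.
Tension yield (gross): A_g = 112×10 = 1120 mm². φR_n = 0.90 × 350 × 1120 = 352.8 kN.
Governing: min(330.1, 315.9, 290.3, 268.0, 352.8) = 268.0 kN → block shear.

268.0 kN (block shear governs)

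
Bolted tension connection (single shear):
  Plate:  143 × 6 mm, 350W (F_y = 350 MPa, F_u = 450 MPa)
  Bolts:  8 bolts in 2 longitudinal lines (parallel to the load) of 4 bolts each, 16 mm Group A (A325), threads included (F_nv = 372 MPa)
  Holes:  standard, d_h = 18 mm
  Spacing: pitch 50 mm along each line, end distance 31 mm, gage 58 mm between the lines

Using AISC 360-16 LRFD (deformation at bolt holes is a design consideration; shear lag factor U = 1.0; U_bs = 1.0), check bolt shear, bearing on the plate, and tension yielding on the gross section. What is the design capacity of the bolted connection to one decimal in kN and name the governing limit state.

270.3 kN (gross-section yield governs)

Bolt shear: A_b = π(16)²/4 = 201.06 mm². φR_n = 0.75 × 372 × 201.06 × 8 × 1 = 448.8 kN.
Bearing (6 mm plate, F_u = 450 MPa): end bolts L_c = 31 − 18/2 = 22, R_n = min(1.2×22×6×450, 2.4×16×6×450) = 71.28 kN/bolt; interior L_c = 50 − 18 = 32, R_n = 103.68 kN/bolt. φR_n = 0.75 × (2×71.28 + 6×103.68) = 573.5 kN.
Tension yield (gross): A_g = 143×6 = 858 mm². φR_n = 0.90 × 350 × 858 = 270.3 kN.
Governing: min(448.8, 573.5, 270.3) = 270.3 kN → gross-section yield.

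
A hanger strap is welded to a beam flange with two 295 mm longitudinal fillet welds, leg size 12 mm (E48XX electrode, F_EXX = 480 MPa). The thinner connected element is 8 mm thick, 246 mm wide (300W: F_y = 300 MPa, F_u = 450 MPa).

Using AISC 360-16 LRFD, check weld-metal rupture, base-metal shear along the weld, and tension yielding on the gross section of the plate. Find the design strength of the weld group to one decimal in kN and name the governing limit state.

531.4 kN (gross-section yield governs)

Weld metal: throat = 0.707×12 = 8.484 mm, L = 2×295 = 590 mm. φR_n = 0.75 × 0.6 × 480 × 8.484 × 590 = 1081.2 kN.
Base metal shear (8 mm plate): yield φR_n = 1.0×0.6×300×8×590 = 849.6 kN; rupture φR_n = 0.75×0.6×450×8×590 = 955.8 kN; take 849.6 kN (yield).
Tension yield (gross): A_g = 246×8 = 1968 mm². φR_n = 0.90 × 300 × 1968 = 531.4 kN.
Governing: min(1081.2, 849.6, 531.4) = 531.4 kN → gross-section yield.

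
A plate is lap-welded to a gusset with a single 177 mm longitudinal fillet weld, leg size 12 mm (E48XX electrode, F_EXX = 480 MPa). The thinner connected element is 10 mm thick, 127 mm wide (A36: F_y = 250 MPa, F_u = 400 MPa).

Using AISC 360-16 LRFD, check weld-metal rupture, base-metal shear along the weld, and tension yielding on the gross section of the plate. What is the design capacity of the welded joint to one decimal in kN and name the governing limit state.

Weld metal: throat = 0.707×12 = 8.484 mm, L = 177 mm. φR_n = 0.75 × 0.6 × 480 × 8.484 × 177 = 324.4 kN.
Base metal shear (10 mm plate): yield φR_n = 1.0×0.6×250×10×177 = 265.5 kN; rupture φR_n = 0.75×0.6×400×10×177 = 318.6 kN; take 265.5 kN (yield).
Tension yield (gross): A_g = 127×10 = 1270 mm². φR_n = 0.90 × 250 × 1270 = 285.8 kN.
Governing: min(324.4, 265.5, 285.8) = 265.5 kN → base-metal shear.

265.5 kN (base-metal shear governs)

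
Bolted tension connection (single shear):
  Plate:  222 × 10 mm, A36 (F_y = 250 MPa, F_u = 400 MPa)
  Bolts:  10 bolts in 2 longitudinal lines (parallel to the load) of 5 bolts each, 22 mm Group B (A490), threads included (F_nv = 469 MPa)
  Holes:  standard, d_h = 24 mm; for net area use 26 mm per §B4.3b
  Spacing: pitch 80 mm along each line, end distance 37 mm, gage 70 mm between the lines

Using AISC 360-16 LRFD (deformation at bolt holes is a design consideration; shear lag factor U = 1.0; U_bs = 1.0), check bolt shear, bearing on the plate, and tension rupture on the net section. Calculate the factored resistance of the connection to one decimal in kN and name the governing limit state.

Bolt shear: A_b = π(22)²/4 = 380.13 mm². φR_n = 0.75 × 469 × 380.13 × 10 × 1 = 1337.1 kN.
Bearing (10 mm plate, F_u = 400 MPa): end bolts L_c = 37 − 24/2 = 25, R_n = min(1.2×25×10×400, 2.4×22×10×400) = 120 kN/bolt; interior L_c = 80 − 24 = 56, R_n = 211.2 kN/bolt. φR_n = 0.75 × (2×120 + 8×211.2) = 1447.2 kN.
Tension rupture (net): A_n = (222 − 2×26)×10 = 1700 mm² (U = 1.0, A_e = A_n). φR_n = 0.75 × 400 × 1700 = 510.0 kN.
Governing: min(1337.1, 1447.2, 510.0) = 510.0 kN → net-section rupture.

510.0 kN (net-section rupture governs)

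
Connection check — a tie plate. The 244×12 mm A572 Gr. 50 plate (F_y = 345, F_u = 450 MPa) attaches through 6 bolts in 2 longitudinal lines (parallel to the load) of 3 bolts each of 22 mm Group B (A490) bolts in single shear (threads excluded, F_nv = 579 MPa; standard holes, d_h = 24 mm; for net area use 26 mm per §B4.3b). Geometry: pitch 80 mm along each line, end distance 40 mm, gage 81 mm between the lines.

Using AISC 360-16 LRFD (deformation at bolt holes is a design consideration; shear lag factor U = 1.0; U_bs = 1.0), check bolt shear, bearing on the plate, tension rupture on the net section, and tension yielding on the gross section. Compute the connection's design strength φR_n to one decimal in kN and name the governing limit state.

777.6 kN (net-section rupture governs)

Bolt shear: A_b = π(22)²/4 = 380.13 mm². φR_n = 0.75 × 579 × 380.13 × 6 × 1 = 990.4 kN.
Bearing (12 mm plate, F_u = 450 MPa): end bolts L_c = 40 − 24/2 = 28, R_n = min(1.2×28×12×450, 2.4×22×12×450) = 181.44 kN/bolt; interior L_c = 80 − 24 = 56, R_n = 285.12 kN/bolt. φR_n = 0.75 × (2×181.44 + 4×285.12) = 1127.5 kN.
Tension rupture (net): A_n = (244 − 2×26)×12 = 2304 mm² (U = 1.0, A_e = A_n). φR_n = 0.75 × 450 × 2304 = 777.6 kN.
Tension yield (gross): A_g = 244×12 = 2928 mm². φR_n = 0.90 × 345 × 2928 = 909.1 kN.
Governing: min(990.4, 1127.5, 777.6, 909.1) = 777.6 kN → net-section rupture.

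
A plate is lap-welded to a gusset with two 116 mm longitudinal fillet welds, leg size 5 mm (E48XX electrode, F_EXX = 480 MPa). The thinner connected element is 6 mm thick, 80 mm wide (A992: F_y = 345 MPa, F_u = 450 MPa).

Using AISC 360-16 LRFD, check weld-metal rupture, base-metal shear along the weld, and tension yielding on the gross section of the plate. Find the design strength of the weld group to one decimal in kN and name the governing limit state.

149.0 kN (gross-section yield governs)

Weld metal: throat = 0.707×5 = 3.535 mm, L = 2×116 = 232 mm. φR_n = 0.75 × 0.6 × 480 × 3.535 × 232 = 177.1 kN.
Base metal shear (6 mm plate): yield φR_n = 1.0×0.6×345×6×232 = 288.1 kN; rupture φR_n = 0.75×0.6×450×6×232 = 281.9 kN; take 281.9 kN (rupture).
Tension yield (gross): A_g = 80×6 = 480 mm². φR_n = 0.90 × 345 × 480 = 149.0 kN.
Governing: min(177.1, 281.9, 149.0) = 149.0 kN → gross-section yield.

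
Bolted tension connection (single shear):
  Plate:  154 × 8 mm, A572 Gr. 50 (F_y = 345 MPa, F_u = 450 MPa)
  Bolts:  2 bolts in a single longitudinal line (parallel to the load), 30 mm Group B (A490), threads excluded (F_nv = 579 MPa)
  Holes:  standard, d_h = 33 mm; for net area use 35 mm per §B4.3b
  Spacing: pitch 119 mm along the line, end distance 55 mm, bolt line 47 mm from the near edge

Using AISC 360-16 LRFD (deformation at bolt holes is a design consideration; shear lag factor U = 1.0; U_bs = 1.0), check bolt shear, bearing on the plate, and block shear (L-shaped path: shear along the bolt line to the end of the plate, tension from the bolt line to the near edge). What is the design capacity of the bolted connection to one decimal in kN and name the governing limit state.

276.5 kN (block shear governs)

Bolt shear: A_b = π(30)²/4 = 706.86 mm². φR_n = 0.75 × 579 × 706.86 × 2 × 1 = 613.9 kN.
Bearing (8 mm plate, F_u = 450 MPa): end bolts L_c = 55 − 33/2 = 38.5, R_n = min(1.2×38.5×8×450, 2.4×30×8×450) = 166.32 kN/bolt; interior L_c = 119 − 33 = 86, R_n = 259.2 kN/bolt. φR_n = 0.75 × (1×166.32 + 1×259.2) = 319.1 kN.
Block shear: shear path 1×[55+1×119] = 1×174 mm, A_gv = 1392, A_nv = 1×(174 − 1.5×35)×8 = 972 mm²; tension to near edge: (47 − 0.5×35)×8 = 236 mm². R_n = min(0.6×450×972, 0.6×345×1392) + 1.0×450×236 = min(262.44, 288.14) + 106.2 = 368.64 kN. φR_n = 0.75 × 368.64 = 276.5 kN.
Governing: min(613.9, 319.1, 276.5) = 276.5 kN → block shear.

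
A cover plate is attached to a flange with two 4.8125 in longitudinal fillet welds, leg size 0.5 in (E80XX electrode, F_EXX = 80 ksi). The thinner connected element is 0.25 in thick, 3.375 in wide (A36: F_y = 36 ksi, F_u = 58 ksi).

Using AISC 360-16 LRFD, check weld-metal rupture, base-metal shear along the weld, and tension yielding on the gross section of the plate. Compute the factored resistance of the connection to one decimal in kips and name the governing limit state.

27.3 kips (gross-section yield governs)

Weld metal: throat = 0.707×0.5 = 0.3535 in, L = 2×4.8125 = 9.625 in. φR_n = 0.75 × 0.6 × 80 × 0.3535 × 9.625 = 122.5 kips.
Base metal shear (0.25 in plate): yield φR_n = 1.0×0.6×36×0.25×9.625 = 52.0 kips; rupture φR_n = 0.75×0.6×58×0.25×9.625 = 62.8 kips; take 52.0 kips (yield).
Tension yield (gross): A_g = 3.375×0.25 = 0.84375 in². φR_n = 0.90 × 36 × 0.84375 = 27.3 kips.
Governing: min(122.5, 52.0, 27.3) = 27.3 kips → gross-section yield.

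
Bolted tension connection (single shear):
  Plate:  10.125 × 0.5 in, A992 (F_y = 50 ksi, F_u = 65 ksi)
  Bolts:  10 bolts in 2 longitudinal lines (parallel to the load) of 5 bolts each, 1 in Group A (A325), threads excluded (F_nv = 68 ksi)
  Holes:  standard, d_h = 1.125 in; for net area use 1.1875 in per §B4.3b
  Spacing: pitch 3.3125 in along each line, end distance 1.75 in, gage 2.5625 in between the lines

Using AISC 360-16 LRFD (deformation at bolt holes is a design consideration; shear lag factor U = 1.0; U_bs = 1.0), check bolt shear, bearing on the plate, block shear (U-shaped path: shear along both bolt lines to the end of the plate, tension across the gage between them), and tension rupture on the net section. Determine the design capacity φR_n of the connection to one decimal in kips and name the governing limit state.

188.9 kips (net-section rupture governs)

Bolt shear: A_b = π(1)²/4 = 0.7854 in². φR_n = 0.75 × 68 × 0.7854 × 10 × 1 = 400.6 kips.
Bearing (0.5 in plate, F_u = 65 ksi): end bolts L_c = 1.75 − 1.125/2 = 1.1875, R_n = min(1.2×1.1875×0.5×65, 2.4×1×0.5×65) = 46.313 kips/bolt; interior L_c = 3.3125 − 1.125 = 2.1875, R_n = 78 kips/bolt. φR_n = 0.75 × (2×46.313 + 8×78) = 537.5 kips.
Block shear: shear path 2×[1.75+4×3.3125] = 2×15 in, A_gv = 15, A_nv = 2×(15 − 4.5×1.1875)×0.5 = 9.6563 in²; tension across gage: (2.5625 − 1×1.1875)×0.5 = 0.6875 in². R_n = min(0.6×65×9.6563, 0.6×50×15) + 1.0×65×0.6875 = min(376.6, 450) + 44.688 = 421.29 kips. φR_n = 0.75 × 421.29 = 316.0 kips.
Tension rupture (net): A_n = (10.125 − 2×1.1875)×0.5 = 3.875 in² (U = 1.0, A_e = A_n). φR_n = 0.75 × 65 × 3.875 = 188.9 kips.
Governing: min(400.6, 537.5, 316.0, 188.9) = 188.9 kips → net-section rupture.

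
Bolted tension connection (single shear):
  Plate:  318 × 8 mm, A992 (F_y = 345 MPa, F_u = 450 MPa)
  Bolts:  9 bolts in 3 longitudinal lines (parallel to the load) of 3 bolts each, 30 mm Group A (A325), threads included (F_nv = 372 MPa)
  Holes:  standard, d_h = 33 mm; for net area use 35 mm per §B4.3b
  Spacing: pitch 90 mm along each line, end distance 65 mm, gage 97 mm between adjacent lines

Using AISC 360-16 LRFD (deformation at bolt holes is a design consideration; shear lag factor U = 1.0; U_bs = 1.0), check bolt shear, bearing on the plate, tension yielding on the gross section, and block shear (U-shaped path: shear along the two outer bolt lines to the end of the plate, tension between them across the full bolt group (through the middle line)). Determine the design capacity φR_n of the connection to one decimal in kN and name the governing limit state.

Bolt shear: A_b = π(30)²/4 = 706.86 mm². φR_n = 0.75 × 372 × 706.86 × 9 × 1 = 1774.9 kN.
Bearing (8 mm plate, F_u = 450 MPa): end bolts L_c = 65 − 33/2 = 48.5, R_n = min(1.2×48.5×8×450, 2.4×30×8×450) = 209.52 kN/bolt; interior L_c = 90 − 33 = 57, R_n = 246.24 kN/bolt. φR_n = 0.75 × (3×209.52 + 6×246.24) = 1579.5 kN.
Tension yield (gross): A_g = 318×8 = 2544 mm². φR_n = 0.90 × 345 × 2544 = 789.9 kN.
Block shear: shear path 2×[65+2×90] = 2×245 mm, A_gv = 3920, A_nv = 2×(245 − 2.5×35)×8 = 2520 mm²; tension across gage: (194 − 2×35)×8 = 992 mm². R_n = min(0.6×450×2520, 0.6×345×3920) + 1.0×450×992 = min(680.4, 811.44) + 446.4 = 1126.8 kN. φR_n = 0.75 × 1126.8 = 845.1 kN.
Governing: min(1774.9, 1579.5, 789.9, 845.1) = 789.9 kN → gross-section yield.

789.9 kN (gross-section yield governs)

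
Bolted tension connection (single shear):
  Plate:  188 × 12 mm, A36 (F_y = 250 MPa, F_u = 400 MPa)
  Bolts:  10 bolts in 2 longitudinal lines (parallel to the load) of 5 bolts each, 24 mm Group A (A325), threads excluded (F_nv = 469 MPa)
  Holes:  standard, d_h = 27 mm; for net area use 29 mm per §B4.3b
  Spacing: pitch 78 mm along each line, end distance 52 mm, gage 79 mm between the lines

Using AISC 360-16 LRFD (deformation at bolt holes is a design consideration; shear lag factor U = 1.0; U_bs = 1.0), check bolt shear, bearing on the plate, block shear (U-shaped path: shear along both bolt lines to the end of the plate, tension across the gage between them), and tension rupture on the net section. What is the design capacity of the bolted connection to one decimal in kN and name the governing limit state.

468.0 kN (net-section rupture governs)

Bolt shear: A_b = π(24)²/4 = 452.39 mm². φR_n = 0.75 × 469 × 452.39 × 10 × 1 = 1591.3 kN.
Bearing (12 mm plate, F_u = 400 MPa): end bolts L_c = 52 − 27/2 = 38.5, R_n = min(1.2×38.5×12×400, 2.4×24×12×400) = 221.76 kN/bolt; interior L_c = 78 − 27 = 51, R_n = 276.48 kN/bolt. φR_n = 0.75 × (2×221.76 + 8×276.48) = 1991.5 kN.
Block shear: shear path 2×[52+4×78] = 2×364 mm, A_gv = 8736, A_nv = 2×(364 − 4.5×29)×12 = 5604 mm²; tension across gage: (79 − 1×29)×12 = 600 mm². R_n = min(0.6×400×5604, 0.6×250×8736) + 1.0×400×600 = min(1345, 1310.4) + 240 = 1550.4 kN. φR_n = 0.75 × 1550.4 = 1162.8 kN.
Tension rupture (net): A_n = (188 − 2×29)×12 = 1560 mm² (U = 1.0, A_e = A_n). φR_n = 0.75 × 400 × 1560 = 468.0 kN.
Governing: min(1591.3, 1991.5, 1162.8, 468.0) = 468.0 kN → net-section rupture.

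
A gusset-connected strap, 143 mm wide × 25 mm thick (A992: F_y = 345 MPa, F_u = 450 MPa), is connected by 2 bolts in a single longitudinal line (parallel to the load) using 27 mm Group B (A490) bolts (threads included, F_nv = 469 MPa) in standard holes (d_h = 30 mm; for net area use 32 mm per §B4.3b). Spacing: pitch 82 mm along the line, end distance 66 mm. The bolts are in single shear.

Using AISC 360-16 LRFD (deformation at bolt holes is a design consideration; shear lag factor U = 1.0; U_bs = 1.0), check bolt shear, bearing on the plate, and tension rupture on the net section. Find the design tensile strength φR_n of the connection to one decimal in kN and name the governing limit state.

Bolt shear: A_b = π(27)²/4 = 572.56 mm². φR_n = 0.75 × 469 × 572.56 × 2 × 1 = 402.8 kN.
Bearing (25 mm plate, F_u = 450 MPa): end bolts L_c = 66 − 30/2 = 51, R_n = min(1.2×51×25×450, 2.4×27×25×450) = 688.5 kN/bolt; interior L_c = 82 − 30 = 52, R_n = 702 kN/bolt. φR_n = 0.75 × (1×688.5 + 1×702) = 1042.9 kN.
Tension rupture (net): A_n = (143 − 1×32)×25 = 2775 mm² (U = 1.0, A_e = A_n). φR_n = 0.75 × 450 × 2775 = 936.6 kN.
Governing: min(402.8, 1042.9, 936.6) = 402.8 kN → bolt shear.

402.8 kN (bolt shear governs)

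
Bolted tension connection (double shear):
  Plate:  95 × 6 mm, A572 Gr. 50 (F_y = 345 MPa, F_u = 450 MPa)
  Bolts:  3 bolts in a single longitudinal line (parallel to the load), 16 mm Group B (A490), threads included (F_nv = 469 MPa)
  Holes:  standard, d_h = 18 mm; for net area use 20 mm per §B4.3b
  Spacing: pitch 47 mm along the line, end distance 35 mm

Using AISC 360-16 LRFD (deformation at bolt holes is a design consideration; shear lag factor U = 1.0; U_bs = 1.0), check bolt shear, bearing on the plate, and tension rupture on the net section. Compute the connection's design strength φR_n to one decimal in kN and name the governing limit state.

151.9 kN (net-section rupture governs)

Bolt shear: A_b = π(16)²/4 = 201.06 mm². φR_n = 0.75 × 469 × 201.06 × 3 × 2 = 424.3 kN.
Bearing (6 mm plate, F_u = 450 MPa): end bolts L_c = 35 − 18/2 = 26, R_n = min(1.2×26×6×450, 2.4×16×6×450) = 84.24 kN/bolt; interior L_c = 47 − 18 = 29, R_n = 93.96 kN/bolt. φR_n = 0.75 × (1×84.24 + 2×93.96) = 204.1 kN.
Tension rupture (net): A_n = (95 − 1×20)×6 = 450 mm² (U = 1.0, A_e = A_n). φR_n = 0.75 × 450 × 450 = 151.9 kN.
Governing: min(424.3, 204.1, 151.9) = 151.9 kN → net-section rupture.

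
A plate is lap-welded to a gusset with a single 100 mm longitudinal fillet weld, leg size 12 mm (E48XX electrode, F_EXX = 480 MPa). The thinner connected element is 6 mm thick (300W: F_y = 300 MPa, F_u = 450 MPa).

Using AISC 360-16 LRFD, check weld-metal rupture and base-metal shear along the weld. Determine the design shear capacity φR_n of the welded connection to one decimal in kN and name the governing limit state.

108.0 kN (base-metal shear governs)

Weld metal: throat = 0.707×12 = 8.484 mm, L = 100 mm. φR_n = 0.75 × 0.6 × 480 × 8.484 × 100 = 183.3 kN.
Base metal shear (6 mm plate): yield φR_n = 1.0×0.6×300×6×100 = 108.0 kN; rupture φR_n = 0.75×0.6×450×6×100 = 121.5 kN; take 108.0 kN (yield).
Governing: min(183.3, 108.0) = 108.0 kN → base-metal shear.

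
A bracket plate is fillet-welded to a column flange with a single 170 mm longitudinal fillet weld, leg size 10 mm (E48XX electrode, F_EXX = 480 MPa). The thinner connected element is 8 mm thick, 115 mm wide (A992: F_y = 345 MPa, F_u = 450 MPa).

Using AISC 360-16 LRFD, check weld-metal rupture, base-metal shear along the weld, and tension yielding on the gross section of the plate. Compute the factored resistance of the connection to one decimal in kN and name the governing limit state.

Weld metal: throat = 0.707×10 = 7.07 mm, L = 170 mm. φR_n = 0.75 × 0.6 × 480 × 7.07 × 170 = 259.6 kN.
Base metal shear (8 mm plate): yield φR_n = 1.0×0.6×345×8×170 = 281.5 kN; rupture φR_n = 0.75×0.6×450×8×170 = 275.4 kN; take 275.4 kN (rupture).
Tension yield (gross): A_g = 115×8 = 920 mm². φR_n = 0.90 × 345 × 920 = 285.7 kN.
Governing: min(259.6, 275.4, 285.7) = 259.6 kN → weld metal.

259.6 kN (weld metal governs)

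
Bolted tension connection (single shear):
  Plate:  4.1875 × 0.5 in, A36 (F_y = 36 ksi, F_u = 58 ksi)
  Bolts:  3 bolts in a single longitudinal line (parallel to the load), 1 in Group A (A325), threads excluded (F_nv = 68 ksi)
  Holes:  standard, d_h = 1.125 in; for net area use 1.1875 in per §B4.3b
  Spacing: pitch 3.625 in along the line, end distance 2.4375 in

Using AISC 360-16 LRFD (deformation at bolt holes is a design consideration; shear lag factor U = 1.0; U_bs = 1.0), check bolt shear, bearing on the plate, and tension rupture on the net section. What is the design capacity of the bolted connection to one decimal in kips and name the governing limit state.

65.3 kips (net-section rupture governs)

Bolt shear: A_b = π(1)²/4 = 0.7854 in². φR_n = 0.75 × 68 × 0.7854 × 3 × 1 = 120.2 kips.
Bearing (0.5 in plate, F_u = 58 ksi): end bolts L_c = 2.4375 − 1.125/2 = 1.875, R_n = min(1.2×1.875×0.5×58, 2.4×1×0.5×58) = 65.25 kips/bolt; interior L_c = 3.625 − 1.125 = 2.5, R_n = 69.6 kips/bolt. φR_n = 0.75 × (1×65.25 + 2×69.6) = 153.3 kips.
Tension rupture (net): A_n = (4.1875 − 1×1.1875)×0.5 = 1.5 in² (U = 1.0, A_e = A_n). φR_n = 0.75 × 58 × 1.5 = 65.3 kips.
Governing: min(120.2, 153.3, 65.3) = 65.3 kips → net-section rupture.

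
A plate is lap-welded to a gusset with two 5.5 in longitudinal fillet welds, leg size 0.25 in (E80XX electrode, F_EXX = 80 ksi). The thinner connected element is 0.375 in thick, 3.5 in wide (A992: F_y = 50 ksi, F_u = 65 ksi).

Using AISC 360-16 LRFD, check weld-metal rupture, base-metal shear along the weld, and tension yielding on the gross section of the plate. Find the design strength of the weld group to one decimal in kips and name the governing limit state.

59.1 kips (gross-section yield governs)

Weld metal: throat = 0.707×0.25 = 0.17675 in, L = 2×5.5 = 11 in. φR_n = 0.75 × 0.6 × 80 × 0.17675 × 11 = 70.0 kips.
Base metal shear (0.375 in plate): yield φR_n = 1.0×0.6×50×0.375×11 = 123.8 kips; rupture φR_n = 0.75×0.6×65×0.375×11 = 120.7 kips; take 120.7 kips (rupture).
Tension yield (gross): A_g = 3.5×0.375 = 1.3125 in². φR_n = 0.90 × 50 × 1.3125 = 59.1 kips.
Governing: min(70.0, 120.7, 59.1) = 59.1 kips → gross-section yield.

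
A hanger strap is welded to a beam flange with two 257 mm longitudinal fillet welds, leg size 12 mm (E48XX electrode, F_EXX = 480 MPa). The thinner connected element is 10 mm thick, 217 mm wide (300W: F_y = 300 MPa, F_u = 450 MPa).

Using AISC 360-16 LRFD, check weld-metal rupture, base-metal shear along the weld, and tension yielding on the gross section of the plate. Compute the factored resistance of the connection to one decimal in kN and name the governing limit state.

Weld metal: throat = 0.707×12 = 8.484 mm, L = 2×257 = 514 mm. φR_n = 0.75 × 0.6 × 480 × 8.484 × 514 = 941.9 kN.
Base metal shear (10 mm plate): yield φR_n = 1.0×0.6×300×10×514 = 925.2 kN; rupture φR_n = 0.75×0.6×450×10×514 = 1040.9 kN; take 925.2 kN (yield).
Tension yield (gross): A_g = 217×10 = 2170 mm². φR_n = 0.90 × 300 × 2170 = 585.9 kN.
Governing: min(941.9, 925.2, 585.9) = 585.9 kN → gross-section yield.

585.9 kN (gross-section yield governs)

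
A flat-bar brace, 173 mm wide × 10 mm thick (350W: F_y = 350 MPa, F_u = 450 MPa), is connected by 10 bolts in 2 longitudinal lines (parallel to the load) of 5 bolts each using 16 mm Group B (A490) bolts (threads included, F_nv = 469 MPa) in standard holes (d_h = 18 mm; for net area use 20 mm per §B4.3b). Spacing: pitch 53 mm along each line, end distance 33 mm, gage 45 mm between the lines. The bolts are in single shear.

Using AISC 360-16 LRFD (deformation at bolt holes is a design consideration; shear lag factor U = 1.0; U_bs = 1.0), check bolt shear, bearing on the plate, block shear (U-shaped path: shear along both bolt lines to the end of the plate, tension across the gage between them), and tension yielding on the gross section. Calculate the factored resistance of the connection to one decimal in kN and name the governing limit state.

Bolt shear: A_b = π(16)²/4 = 201.06 mm². φR_n = 0.75 × 469 × 201.06 × 10 × 1 = 707.2 kN.
Bearing (10 mm plate, F_u = 450 MPa): end bolts L_c = 33 − 18/2 = 24, R_n = min(1.2×24×10×450, 2.4×16×10×450) = 129.6 kN/bolt; interior L_c = 53 − 18 = 35, R_n = 172.8 kN/bolt. φR_n = 0.75 × (2×129.6 + 8×172.8) = 1231.2 kN.
Block shear: shear path 2×[33+4×53] = 2×245 mm, A_gv = 4900, A_nv = 2×(245 − 4.5×20)×10 = 3100 mm²; tension across gage: (45 − 1×20)×10 = 250 mm². R_n = min(0.6×450×3100, 0.6×350×4900) + 1.0×450×250 = min(837, 1029) + 112.5 = 949.5 kN. φR_n = 0.75 × 949.5 = 712.1 kN.
Tension yield (gross): A_g = 173×10 = 1730 mm². φR_n = 0.90 × 350 × 1730 = 545.0 kN.
Governing: min(707.2, 1231.2, 712.1, 545.0) = 545.0 kN → gross-section yield.

545.0 kN (gross-section yield governs)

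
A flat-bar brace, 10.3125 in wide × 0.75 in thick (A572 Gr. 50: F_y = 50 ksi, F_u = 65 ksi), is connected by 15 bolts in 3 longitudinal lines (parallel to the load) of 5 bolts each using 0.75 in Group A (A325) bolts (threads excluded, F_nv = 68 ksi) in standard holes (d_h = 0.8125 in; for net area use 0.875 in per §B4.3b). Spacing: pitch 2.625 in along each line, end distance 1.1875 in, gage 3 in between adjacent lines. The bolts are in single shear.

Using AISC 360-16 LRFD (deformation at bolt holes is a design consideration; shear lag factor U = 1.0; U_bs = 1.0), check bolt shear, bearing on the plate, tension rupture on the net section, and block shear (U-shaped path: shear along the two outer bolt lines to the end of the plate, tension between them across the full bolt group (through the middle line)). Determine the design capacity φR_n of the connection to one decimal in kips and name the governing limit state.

Bolt shear: A_b = π(0.75)²/4 = 0.44179 in². φR_n = 0.75 × 68 × 0.44179 × 15 × 1 = 338.0 kips.
Bearing (0.75 in plate, F_u = 65 ksi): end bolts L_c = 1.1875 − 0.8125/2 = 0.78125, R_n = min(1.2×0.78125×0.75×65, 2.4×0.75×0.75×65) = 45.703 kips/bolt; interior L_c = 2.625 − 0.8125 = 1.8125, R_n = 87.75 kips/bolt. φR_n = 0.75 × (3×45.703 + 12×87.75) = 892.6 kips.
Tension rupture (net): A_n = (10.3125 − 3×0.875)×0.75 = 5.7656 in² (U = 1.0, A_e = A_n). φR_n = 0.75 × 65 × 5.7656 = 281.1 kips.
Block shear: shear path 2×[1.1875+4×2.625] = 2×11.6875 in, A_gv = 17.531, A_nv = 2×(11.6875 − 4.5×0.875)×0.75 = 11.625 in²; tension across gage: (6 − 2×0.875)×0.75 = 3.1875 in². R_n = min(0.6×65×11.625, 0.6×50×17.531) + 1.0×65×3.1875 = min(453.38, 525.93) + 207.19 = 660.57 kips. φR_n = 0.75 × 660.57 = 495.4 kips.
Governing: min(338.0, 892.6, 281.1, 495.4) = 281.1 kips → net-section rupture.

281.1 kips (net-section rupture governs)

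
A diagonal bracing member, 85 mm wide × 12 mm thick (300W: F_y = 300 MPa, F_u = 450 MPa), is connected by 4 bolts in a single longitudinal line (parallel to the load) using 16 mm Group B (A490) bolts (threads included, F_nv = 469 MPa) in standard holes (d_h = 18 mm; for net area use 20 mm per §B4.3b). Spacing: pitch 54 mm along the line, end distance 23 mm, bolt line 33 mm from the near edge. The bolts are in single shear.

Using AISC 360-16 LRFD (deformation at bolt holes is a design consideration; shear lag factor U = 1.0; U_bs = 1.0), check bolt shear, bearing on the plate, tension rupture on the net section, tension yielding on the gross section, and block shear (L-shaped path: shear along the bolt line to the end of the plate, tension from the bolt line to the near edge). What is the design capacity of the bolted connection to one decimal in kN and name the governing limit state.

263.3 kN (net-section rupture governs)

Bolt shear: A_b = π(16)²/4 = 201.06 mm². φR_n = 0.75 × 469 × 201.06 × 4 × 1 = 282.9 kN.
Bearing (12 mm plate, F_u = 450 MPa): end bolts L_c = 23 − 18/2 = 14, R_n = min(1.2×14×12×450, 2.4×16×12×450) = 90.72 kN/bolt; interior L_c = 54 − 18 = 36, R_n = 207.36 kN/bolt. φR_n = 0.75 × (1×90.72 + 3×207.36) = 534.6 kN.
Tension rupture (net): A_n = (85 − 1×20)×12 = 780 mm² (U = 1.0, A_e = A_n). φR_n = 0.75 × 450 × 780 = 263.3 kN.
Tension yield (gross): A_g = 85×12 = 1020 mm². φR_n = 0.90 × 300 × 1020 = 275.4 kN.
Block shear: shear path 1×[23+3×54] = 1×185 mm, A_gv = 2220, A_nv = 1×(185 − 3.5×20)×12 = 1380 mm²; tension to near edge: (33 − 0.5×20)×12 = 276 mm². R_n = min(0.6×450×1380, 0.6×300×2220) + 1.0×450×276 = min(372.6, 399.6) + 124.2 = 496.8 kN. φR_n = 0.75 × 496.8 = 372.6 kN.
Governing: min(282.9, 534.6, 263.3, 275.4, 372.6) = 263.3 kN → net-section rupture.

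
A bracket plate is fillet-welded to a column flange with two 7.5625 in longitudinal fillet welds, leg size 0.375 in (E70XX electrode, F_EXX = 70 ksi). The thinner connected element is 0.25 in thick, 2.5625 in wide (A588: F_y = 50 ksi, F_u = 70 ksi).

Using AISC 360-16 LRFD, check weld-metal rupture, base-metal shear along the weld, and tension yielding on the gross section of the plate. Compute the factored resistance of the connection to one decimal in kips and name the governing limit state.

28.8 kips (gross-section yield governs)

Weld metal: throat = 0.707×0.375 = 0.26513 in, L = 2×7.5625 = 15.125 in. φR_n = 0.75 × 0.6 × 70 × 0.26513 × 15.125 = 126.3 kips.
Base metal shear (0.25 in plate): yield φR_n = 1.0×0.6×50×0.25×15.125 = 113.4 kips; rupture φR_n = 0.75×0.6×70×0.25×15.125 = 119.1 kips; take 113.4 kips (yield).
Tension yield (gross): A_g = 2.5625×0.25 = 0.64063 in². φR_n = 0.90 × 50 × 0.64063 = 28.8 kips.
Governing: min(126.3, 113.4, 28.8) = 28.8 kips → gross-section yield.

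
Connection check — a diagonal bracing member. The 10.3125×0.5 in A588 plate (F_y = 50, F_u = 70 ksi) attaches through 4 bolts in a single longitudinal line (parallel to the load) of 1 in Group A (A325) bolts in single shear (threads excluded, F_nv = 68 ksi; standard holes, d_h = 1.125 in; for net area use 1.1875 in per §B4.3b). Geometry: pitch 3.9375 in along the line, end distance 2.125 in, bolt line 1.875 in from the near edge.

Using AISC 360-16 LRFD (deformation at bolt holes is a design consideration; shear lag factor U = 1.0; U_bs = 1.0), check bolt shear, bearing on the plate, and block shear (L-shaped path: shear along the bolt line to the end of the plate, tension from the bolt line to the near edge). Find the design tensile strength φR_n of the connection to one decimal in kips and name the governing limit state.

160.2 kips (bolt shear governs)

Bolt shear: A_b = π(1)²/4 = 0.7854 in². φR_n = 0.75 × 68 × 0.7854 × 4 × 1 = 160.2 kips.
Bearing (0.5 in plate, F_u = 70 ksi): end bolts L_c = 2.125 − 1.125/2 = 1.5625, R_n = min(1.2×1.5625×0.5×70, 2.4×1×0.5×70) = 65.625 kips/bolt; interior L_c = 3.9375 − 1.125 = 2.8125, R_n = 84 kips/bolt. φR_n = 0.75 × (1×65.625 + 3×84) = 238.2 kips.
Block shear: shear path 1×[2.125+3×3.9375] = 1×13.9375 in, A_gv = 6.9688, A_nv = 1×(13.9375 − 3.5×1.1875)×0.5 = 4.8906 in²; tension to near edge: (1.875 − 0.5×1.1875)×0.5 = 0.64063 in². R_n = min(0.6×70×4.8906, 0.6×50×6.9688) + 1.0×70×0.64063 = min(205.41, 209.06) + 44.844 = 250.25 kips. φR_n = 0.75 × 250.25 = 187.7 kips.
Governing: min(160.2, 238.2, 187.7) = 160.2 kips → bolt shear.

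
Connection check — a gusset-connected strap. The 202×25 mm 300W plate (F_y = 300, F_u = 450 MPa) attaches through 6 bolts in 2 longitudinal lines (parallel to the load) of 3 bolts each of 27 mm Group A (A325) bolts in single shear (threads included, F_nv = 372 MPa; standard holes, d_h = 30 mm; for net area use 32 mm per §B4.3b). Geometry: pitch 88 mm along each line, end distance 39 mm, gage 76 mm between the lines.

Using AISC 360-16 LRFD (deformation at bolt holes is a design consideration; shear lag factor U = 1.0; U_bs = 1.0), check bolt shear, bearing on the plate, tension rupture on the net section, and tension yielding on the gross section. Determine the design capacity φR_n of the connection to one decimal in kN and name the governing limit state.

958.5 kN (bolt shear governs)

Bolt shear: A_b = π(27)²/4 = 572.56 mm². φR_n = 0.75 × 372 × 572.56 × 6 × 1 = 958.5 kN.
Bearing (25 mm plate, F_u = 450 MPa): end bolts L_c = 39 − 30/2 = 24, R_n = min(1.2×24×25×450, 2.4×27×25×450) = 324 kN/bolt; interior L_c = 88 − 30 = 58, R_n = 729 kN/bolt. φR_n = 0.75 × (2×324 + 4×729) = 2673.0 kN.
Tension rupture (net): A_n = (202 − 2×32)×25 = 3450 mm² (U = 1.0, A_e = A_n). φR_n = 0.75 × 450 × 3450 = 1164.4 kN.
Tension yield (gross): A_g = 202×25 = 5050 mm². φR_n = 0.90 × 300 × 5050 = 1363.5 kN.
Governing: min(958.5, 2673.0, 1164.4, 1363.5) = 958.5 kN → bolt shear.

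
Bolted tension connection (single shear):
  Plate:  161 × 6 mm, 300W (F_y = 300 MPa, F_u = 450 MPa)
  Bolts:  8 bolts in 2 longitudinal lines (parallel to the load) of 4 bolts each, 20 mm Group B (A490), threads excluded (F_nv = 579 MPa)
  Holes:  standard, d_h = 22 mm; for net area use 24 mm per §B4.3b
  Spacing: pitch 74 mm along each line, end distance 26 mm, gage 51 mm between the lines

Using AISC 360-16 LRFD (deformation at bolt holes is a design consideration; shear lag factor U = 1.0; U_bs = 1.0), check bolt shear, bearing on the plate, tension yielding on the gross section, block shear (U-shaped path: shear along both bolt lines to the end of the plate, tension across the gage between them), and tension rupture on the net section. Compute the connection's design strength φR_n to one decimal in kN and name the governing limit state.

228.8 kN (net-section rupture governs)

Bolt shear: A_b = π(20)²/4 = 314.16 mm². φR_n = 0.75 × 579 × 314.16 × 8 × 1 = 1091.4 kN.
Bearing (6 mm plate, F_u = 450 MPa): end bolts L_c = 26 − 22/2 = 15, R_n = min(1.2×15×6×450, 2.4×20×6×450) = 48.6 kN/bolt; interior L_c = 74 − 22 = 52, R_n = 129.6 kN/bolt. φR_n = 0.75 × (2×48.6 + 6×129.6) = 656.1 kN.
Tension yield (gross): A_g = 161×6 = 966 mm². φR_n = 0.90 × 300 × 966 = 260.8 kN.
Block shear: shear path 2×[26+3×74] = 2×248 mm, A_gv = 2976, A_nv = 2×(248 − 3.5×24)×6 = 1968 mm²; tension across gage: (51 − 1×24)×6 = 162 mm². R_n = min(0.6×450×1968, 0.6×300×2976) + 1.0×450×162 = min(531.36, 535.68) + 72.9 = 604.26 kN. φR_n = 0.75 × 604.26 = 453.2 kN.
Tension rupture (net): A_n = (161 − 2×24)×6 = 678 mm² (U = 1.0, A_e = A_n). φR_n = 0.75 × 450 × 678 = 228.8 kN.
Governing: min(1091.4, 656.1, 260.8, 453.2, 228.8) = 228.8 kN → net-section rupture.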